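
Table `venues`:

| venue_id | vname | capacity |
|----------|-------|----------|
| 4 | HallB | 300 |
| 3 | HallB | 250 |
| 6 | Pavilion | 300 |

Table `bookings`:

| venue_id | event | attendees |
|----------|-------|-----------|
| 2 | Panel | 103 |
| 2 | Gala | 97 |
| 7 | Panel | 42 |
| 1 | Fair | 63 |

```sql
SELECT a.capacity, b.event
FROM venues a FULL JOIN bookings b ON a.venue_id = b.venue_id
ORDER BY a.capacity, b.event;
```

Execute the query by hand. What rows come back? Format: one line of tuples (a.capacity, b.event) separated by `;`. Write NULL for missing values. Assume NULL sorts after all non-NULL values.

FULL OUTER JOIN keeps every row from both sides; unmatched rows get NULL for the other side's columns.
Matching on a.venue_id = b.venue_id.
- a row (venue_id=4): no match → kept, b columns NULL.
- a row (venue_id=3): no match → kept, b columns NULL.
- a row (venue_id=6): no match → kept, b columns NULL.
- plus 4 unmatched b row(s), each kept with NULL a columns.
After projecting and ordering:
a.capacity | b.event
250 | NULL
300 | NULL
300 | NULL
NULL | Fair
NULL | Gala
NULL | Panel
NULL | Panel

(250, NULL); (300, NULL); (300, NULL); (NULL, Fair); (NULL, Gala); (NULL, Panel); (NULL, Panel)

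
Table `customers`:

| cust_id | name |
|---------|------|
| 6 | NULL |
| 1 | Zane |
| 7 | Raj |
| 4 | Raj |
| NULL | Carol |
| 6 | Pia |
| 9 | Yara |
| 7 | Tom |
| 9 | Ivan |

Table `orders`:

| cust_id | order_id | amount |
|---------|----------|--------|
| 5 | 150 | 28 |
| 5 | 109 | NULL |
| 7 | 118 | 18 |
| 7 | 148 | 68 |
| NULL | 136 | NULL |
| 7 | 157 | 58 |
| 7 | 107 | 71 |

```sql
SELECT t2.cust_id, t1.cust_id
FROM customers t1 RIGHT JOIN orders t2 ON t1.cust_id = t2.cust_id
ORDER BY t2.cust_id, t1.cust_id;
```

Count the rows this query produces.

11

RIGHT JOIN keeps every row from `orders`; unmatched rows get NULL for `customers`'s columns.
Matching on t1.cust_id = t2.cust_id. A NULL in a compared column never satisfies the condition.
- t1 (cust_id=6) has no partner in t2.
- t1 (cust_id=1) has no partner in t2.
- t1 (cust_id=7) pairs with 4 row(s) of t2.
- t1 (cust_id=4) has no partner in t2.
- t1 (cust_id=NULL) has no partner in t2.
- t1 (cust_id=6) has no partner in t2.
- t1 (cust_id=9) has no partner in t2.
- t1 (cust_id=7) pairs with 4 row(s) of t2.
- t1 (cust_id=9) has no partner in t2.
- plus 3 unmatched t2 row(s), each kept with NULL t1 columns.
Total: 8 matched + 3 padded = 11 rows.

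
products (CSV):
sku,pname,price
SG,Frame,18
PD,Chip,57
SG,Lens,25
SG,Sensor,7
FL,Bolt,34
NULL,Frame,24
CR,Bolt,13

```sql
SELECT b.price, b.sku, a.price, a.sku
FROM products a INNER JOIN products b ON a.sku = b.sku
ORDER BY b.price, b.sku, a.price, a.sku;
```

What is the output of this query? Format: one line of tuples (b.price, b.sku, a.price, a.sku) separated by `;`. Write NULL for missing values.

INNER JOIN keeps only pairs where the ON condition holds.
Matching on a.sku = b.sku. A NULL in a compared column never satisfies the condition.
Matched pairs: 12.

(7, SG, 7, SG); (7, SG, 18, SG); (7, SG, 25, SG); (13, CR, 13, CR); (18, SG, 7, SG); (18, SG, 18, SG); (18, SG, 25, SG); (25, SG, 7, SG); (25, SG, 18, SG); (25, SG, 25, SG); (34, FL, 34, FL); (57, PD, 57, PD)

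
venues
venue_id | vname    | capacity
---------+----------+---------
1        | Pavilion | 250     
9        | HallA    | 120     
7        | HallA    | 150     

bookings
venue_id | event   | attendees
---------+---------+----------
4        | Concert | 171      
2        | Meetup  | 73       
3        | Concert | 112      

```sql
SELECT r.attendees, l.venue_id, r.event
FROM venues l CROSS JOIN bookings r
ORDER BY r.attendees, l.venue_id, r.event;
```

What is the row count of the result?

CROSS JOIN pairs every row of `venues` with every row of `bookings`: 3 × 3 = 9 rows.

9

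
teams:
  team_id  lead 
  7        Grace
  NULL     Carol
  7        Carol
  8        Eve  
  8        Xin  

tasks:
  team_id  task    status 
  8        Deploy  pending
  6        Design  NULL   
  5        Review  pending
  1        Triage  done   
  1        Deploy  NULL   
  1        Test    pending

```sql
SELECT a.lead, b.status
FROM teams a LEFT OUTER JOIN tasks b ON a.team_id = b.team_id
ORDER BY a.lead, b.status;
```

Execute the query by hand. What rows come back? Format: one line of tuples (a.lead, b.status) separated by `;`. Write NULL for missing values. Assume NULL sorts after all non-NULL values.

(Carol, NULL); (Carol, NULL); (Eve, pending); (Grace, NULL); (Xin, pending)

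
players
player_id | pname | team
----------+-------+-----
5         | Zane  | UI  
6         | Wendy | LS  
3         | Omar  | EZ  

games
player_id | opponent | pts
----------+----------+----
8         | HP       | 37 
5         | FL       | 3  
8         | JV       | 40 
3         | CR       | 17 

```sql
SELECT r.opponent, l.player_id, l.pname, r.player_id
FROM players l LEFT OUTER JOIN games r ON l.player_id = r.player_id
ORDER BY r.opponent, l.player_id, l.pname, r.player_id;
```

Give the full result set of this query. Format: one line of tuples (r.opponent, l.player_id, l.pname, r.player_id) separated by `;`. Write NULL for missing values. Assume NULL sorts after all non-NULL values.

(CR, 3, Omar, 3); (FL, 5, Zane, 5); (NULL, 6, Wendy, NULL)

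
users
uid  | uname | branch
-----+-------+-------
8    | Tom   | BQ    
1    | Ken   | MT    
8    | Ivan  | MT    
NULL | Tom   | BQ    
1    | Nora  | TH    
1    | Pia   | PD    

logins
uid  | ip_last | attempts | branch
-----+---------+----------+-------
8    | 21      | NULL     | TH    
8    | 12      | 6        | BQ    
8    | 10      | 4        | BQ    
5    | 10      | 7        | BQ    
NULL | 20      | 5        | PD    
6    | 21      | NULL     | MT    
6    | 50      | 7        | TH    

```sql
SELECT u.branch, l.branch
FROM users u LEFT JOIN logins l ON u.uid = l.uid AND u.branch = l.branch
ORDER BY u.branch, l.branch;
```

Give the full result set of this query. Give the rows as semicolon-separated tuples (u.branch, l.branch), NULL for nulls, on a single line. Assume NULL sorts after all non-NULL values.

(BQ, BQ); (BQ, BQ); (BQ, NULL); (MT, NULL); (MT, NULL); (PD, NULL); (TH, NULL)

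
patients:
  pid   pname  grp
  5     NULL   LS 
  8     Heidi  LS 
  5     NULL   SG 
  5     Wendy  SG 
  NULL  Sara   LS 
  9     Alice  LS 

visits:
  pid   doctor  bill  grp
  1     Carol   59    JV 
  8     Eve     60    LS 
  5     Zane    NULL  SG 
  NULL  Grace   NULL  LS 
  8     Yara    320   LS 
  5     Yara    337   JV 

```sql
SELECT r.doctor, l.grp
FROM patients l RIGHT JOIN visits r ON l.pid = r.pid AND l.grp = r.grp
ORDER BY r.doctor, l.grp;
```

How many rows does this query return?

7

RIGHT JOIN keeps every row from `visits`; unmatched rows get NULL for `patients`'s columns.
Matching on l.pid = r.pid AND l.grp = r.grp. A NULL in a compared column never satisfies the condition.
- l[0] pid=5, grp=LS → no match.
- l[1] pid=8, grp=LS → 2 match(es) in r → 2 row(s).
- l[2] pid=5, grp=SG → 1 match(es) in r → 1 row(s).
- l[3] pid=5, grp=SG → 1 match(es) in r → 1 row(s).
- l[4] pid=NULL, grp=LS → no match.
- l[5] pid=9, grp=LS → no match.
- 3 row(s) from r found no l partner → padded with NULL.
Total: 4 matched + 3 padded = 7 rows.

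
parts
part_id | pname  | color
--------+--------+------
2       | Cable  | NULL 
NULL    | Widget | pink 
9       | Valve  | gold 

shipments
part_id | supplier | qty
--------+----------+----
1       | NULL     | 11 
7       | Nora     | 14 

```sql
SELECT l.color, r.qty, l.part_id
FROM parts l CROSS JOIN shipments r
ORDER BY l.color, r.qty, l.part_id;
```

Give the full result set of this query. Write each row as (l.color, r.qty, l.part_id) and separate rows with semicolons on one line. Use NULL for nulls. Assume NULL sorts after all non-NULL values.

(gold, 11, 9); (gold, 14, 9); (pink, 11, NULL); (pink, 14, NULL); (NULL, 11, 2); (NULL, 14, 2)

CROSS JOIN pairs every row of `parts` with every row of `shipments`: 3 × 2 = 6 rows.
After projecting and ordering:
l.color | r.qty | l.part_id
gold | 11 | 9
gold | 14 | 9
pink | 11 | NULL
pink | 14 | NULL
NULL | 11 | 2
NULL | 14 | 2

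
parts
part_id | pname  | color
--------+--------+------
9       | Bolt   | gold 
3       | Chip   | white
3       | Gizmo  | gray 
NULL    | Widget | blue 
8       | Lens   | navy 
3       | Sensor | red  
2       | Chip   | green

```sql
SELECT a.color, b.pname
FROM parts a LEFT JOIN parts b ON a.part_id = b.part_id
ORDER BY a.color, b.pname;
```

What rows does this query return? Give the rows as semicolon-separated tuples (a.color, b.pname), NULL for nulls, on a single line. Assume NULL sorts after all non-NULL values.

LEFT JOIN keeps every row from `parts a`; unmatched rows get NULL for `parts b`'s columns.
Matching on a.part_id = b.part_id. A NULL in a compared column never satisfies the condition.
- a (part_id=9) pairs with 1 row(s) of b.
- a (part_id=3) pairs with 3 row(s) of b.
- a (part_id=3) pairs with 3 row(s) of b.
- a (part_id=NULL) has no partner → padded with NULL.
- a (part_id=8) pairs with 1 row(s) of b.
- a (part_id=3) pairs with 3 row(s) of b.
- a (part_id=2) pairs with 1 row(s) of b.

(blue, NULL); (gold, Bolt); (gray, Chip); (gray, Gizmo); (gray, Sensor); (green, Chip); (navy, Lens); (red, Chip); (red, Gizmo); (red, Sensor); (white, Chip); (white, Gizmo); (white, Sensor)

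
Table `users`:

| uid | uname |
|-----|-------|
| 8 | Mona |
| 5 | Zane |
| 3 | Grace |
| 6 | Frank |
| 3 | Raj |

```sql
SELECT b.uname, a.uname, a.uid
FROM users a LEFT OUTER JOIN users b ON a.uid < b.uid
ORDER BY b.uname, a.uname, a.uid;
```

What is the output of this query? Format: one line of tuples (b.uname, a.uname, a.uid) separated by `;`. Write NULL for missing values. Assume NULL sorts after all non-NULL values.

(Frank, Grace, 3); (Frank, Raj, 3); (Frank, Zane, 5); (Mona, Frank, 6); (Mona, Grace, 3); (Mona, Raj, 3); (Mona, Zane, 5); (Zane, Grace, 3); (Zane, Raj, 3); (NULL, Mona, 8)

LEFT JOIN keeps every row from `users a`; unmatched rows get NULL for `users b`'s columns.
Matching on a.uid < b.uid.
- a[0] uid=8 → no match; kept with NULLs on the b side.
- a[1] uid=5 → 2 match(es) in b → 2 row(s).
- a[2] uid=3 → 3 match(es) in b → 3 row(s).
- a[3] uid=6 → 1 match(es) in b → 1 row(s).
- a[4] uid=3 → 3 match(es) in b → 3 row(s).
After projecting and ordering:
b.uname | a.uname | a.uid
Frank | Grace | 3
Frank | Raj | 3
Frank | Zane | 5
Mona | Frank | 6
Mona | Grace | 3
Mona | Raj | 3
Mona | Zane | 5
Zane | Grace | 3
Zane | Raj | 3
NULL | Mona | 8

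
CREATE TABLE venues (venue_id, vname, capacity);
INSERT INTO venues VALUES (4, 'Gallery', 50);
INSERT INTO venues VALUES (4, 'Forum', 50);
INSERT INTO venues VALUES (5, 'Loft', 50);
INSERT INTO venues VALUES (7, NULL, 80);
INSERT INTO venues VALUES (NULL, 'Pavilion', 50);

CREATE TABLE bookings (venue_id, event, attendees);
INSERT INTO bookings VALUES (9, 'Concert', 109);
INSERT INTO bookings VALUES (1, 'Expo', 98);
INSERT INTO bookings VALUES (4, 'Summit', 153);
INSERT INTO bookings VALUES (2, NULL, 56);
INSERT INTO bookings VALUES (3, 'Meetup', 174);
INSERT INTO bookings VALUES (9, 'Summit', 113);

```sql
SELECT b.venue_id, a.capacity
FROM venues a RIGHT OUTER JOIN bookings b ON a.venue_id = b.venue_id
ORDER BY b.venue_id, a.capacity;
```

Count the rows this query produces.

7

RIGHT JOIN keeps every row from `bookings`; unmatched rows get NULL for `venues`'s columns.
Matching on a.venue_id = b.venue_id. A NULL in a compared column never satisfies the condition.
- a[0] venue_id=4 → 1 match(es) in b → 1 row(s).
- a[1] venue_id=4 → 1 match(es) in b → 1 row(s).
- a[2] venue_id=5 → no match.
- a[3] venue_id=7 → no match.
- a[4] venue_id=NULL → no match.
- 5 row(s) from b found no a partner → padded with NULL.
Total: 2 matched + 5 padded = 7 rows.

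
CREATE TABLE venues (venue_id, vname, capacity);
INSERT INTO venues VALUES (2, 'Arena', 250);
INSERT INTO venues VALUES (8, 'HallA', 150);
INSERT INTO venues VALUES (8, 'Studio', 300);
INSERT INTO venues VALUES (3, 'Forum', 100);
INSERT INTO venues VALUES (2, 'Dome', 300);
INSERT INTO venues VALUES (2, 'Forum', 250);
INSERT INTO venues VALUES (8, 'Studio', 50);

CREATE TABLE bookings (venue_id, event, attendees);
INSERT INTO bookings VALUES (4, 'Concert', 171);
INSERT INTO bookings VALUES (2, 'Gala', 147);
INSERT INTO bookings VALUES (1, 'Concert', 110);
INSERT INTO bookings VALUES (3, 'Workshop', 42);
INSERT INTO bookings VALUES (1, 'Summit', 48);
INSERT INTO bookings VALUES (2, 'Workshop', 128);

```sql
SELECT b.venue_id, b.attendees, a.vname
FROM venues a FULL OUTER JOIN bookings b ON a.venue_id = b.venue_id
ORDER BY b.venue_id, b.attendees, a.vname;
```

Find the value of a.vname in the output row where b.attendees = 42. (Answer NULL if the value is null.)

Forum

FULL OUTER JOIN keeps every row from both sides; unmatched rows get NULL for the other side's columns.
Matching on a.venue_id = b.venue_id.
Matched pairs: 7; unmatched a rows kept: 3; unmatched b rows kept: 3.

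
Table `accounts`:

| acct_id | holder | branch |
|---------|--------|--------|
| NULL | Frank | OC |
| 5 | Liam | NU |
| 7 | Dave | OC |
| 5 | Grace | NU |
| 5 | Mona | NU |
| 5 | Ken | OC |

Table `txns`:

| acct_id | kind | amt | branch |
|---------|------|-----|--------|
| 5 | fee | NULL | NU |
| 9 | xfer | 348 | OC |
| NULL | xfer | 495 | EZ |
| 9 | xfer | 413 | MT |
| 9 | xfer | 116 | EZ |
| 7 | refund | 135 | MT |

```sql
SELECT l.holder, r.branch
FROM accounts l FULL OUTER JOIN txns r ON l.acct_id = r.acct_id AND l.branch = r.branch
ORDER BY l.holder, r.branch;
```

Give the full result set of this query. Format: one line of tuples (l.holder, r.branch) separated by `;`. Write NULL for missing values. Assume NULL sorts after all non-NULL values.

FULL OUTER JOIN keeps every row from both sides; unmatched rows get NULL for the other side's columns.
Matching on l.acct_id = r.acct_id AND l.branch = r.branch. A NULL in a compared column never satisfies the condition.
Matched pairs: 3; unmatched l rows kept: 3; unmatched r rows kept: 5.

(Dave, NULL); (Frank, NULL); (Grace, NU); (Ken, NULL); (Liam, NU); (Mona, NU); (NULL, EZ); (NULL, EZ); (NULL, MT); (NULL, MT); (NULL, OC)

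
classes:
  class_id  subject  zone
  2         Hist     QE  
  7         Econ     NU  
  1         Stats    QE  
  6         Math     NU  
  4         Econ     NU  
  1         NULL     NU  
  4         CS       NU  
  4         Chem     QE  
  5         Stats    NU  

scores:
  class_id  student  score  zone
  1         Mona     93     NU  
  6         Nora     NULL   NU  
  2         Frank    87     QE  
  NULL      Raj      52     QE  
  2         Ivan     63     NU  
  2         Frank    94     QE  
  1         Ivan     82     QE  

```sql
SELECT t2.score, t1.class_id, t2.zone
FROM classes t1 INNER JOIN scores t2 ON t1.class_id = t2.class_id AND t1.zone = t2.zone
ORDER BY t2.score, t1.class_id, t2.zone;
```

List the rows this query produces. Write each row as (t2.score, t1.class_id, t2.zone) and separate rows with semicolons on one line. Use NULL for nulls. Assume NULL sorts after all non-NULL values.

(82, 1, QE); (87, 2, QE); (93, 1, NU); (94, 2, QE); (NULL, 6, NU)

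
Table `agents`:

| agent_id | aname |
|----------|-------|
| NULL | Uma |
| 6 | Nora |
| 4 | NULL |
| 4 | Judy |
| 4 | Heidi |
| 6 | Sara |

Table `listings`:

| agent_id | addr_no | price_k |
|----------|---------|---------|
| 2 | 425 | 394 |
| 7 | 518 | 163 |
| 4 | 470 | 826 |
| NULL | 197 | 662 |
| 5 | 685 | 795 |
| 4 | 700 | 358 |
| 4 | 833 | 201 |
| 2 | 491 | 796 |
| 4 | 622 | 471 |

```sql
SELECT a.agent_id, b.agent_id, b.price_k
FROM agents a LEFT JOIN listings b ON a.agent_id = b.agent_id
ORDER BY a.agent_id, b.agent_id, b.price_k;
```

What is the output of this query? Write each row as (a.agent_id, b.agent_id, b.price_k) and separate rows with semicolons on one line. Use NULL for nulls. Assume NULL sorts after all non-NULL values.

(4, 4, 201); (4, 4, 201); (4, 4, 201); (4, 4, 358); (4, 4, 358); (4, 4, 358); (4, 4, 471); (4, 4, 471); (4, 4, 471); (4, 4, 826); (4, 4, 826); (4, 4, 826); (6, NULL, NULL); (6, NULL, NULL); (NULL, NULL, NULL)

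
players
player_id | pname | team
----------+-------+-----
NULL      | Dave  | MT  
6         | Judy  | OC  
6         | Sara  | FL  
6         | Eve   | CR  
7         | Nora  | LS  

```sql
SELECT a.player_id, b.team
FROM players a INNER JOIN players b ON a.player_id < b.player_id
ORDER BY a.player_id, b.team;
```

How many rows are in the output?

3

INNER JOIN keeps only pairs where the ON condition holds.
Matching on a.player_id < b.player_id. A NULL in a compared column never satisfies the condition.
- a (player_id=NULL) has no partner → excluded.
- a (player_id=6) pairs with 1 row(s) of b.
- a (player_id=6) pairs with 1 row(s) of b.
- a (player_id=6) pairs with 1 row(s) of b.
- a (player_id=7) has no partner → excluded.
Total: 3 rows.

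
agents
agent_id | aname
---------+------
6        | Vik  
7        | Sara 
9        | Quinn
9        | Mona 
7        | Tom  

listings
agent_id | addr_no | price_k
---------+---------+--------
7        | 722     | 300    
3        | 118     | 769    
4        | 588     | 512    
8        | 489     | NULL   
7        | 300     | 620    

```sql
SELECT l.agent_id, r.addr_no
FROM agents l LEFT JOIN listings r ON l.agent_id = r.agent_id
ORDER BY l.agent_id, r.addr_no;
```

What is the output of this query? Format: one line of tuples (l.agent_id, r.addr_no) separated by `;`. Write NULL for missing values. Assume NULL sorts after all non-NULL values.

(6, NULL); (7, 300); (7, 300); (7, 722); (7, 722); (9, NULL); (9, NULL)

LEFT JOIN keeps every row from `agents`; unmatched rows get NULL for `listings`'s columns.
Matching on l.agent_id = r.agent_id.
- l row (agent_id=6): no match → kept, r columns NULL.
- l row (agent_id=7): matches 2 r row(s) → 2 output row(s).
- l row (agent_id=9): no match → kept, r columns NULL.
- l row (agent_id=9): no match → kept, r columns NULL.
- l row (agent_id=7): matches 2 r row(s) → 2 output row(s).
After projecting and ordering:
l.agent_id | r.addr_no
6 | NULL
7 | 300
7 | 300
7 | 722
7 | 722
9 | NULL
9 | NULL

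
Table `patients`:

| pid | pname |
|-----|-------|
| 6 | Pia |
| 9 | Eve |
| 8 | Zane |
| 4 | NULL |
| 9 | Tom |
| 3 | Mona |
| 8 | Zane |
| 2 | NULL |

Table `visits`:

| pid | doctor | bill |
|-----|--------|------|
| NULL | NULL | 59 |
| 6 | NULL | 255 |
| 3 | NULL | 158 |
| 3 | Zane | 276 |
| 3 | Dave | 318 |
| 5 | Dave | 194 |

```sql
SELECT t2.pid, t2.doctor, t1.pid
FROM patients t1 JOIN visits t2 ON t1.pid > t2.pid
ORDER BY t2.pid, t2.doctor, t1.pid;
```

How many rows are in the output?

27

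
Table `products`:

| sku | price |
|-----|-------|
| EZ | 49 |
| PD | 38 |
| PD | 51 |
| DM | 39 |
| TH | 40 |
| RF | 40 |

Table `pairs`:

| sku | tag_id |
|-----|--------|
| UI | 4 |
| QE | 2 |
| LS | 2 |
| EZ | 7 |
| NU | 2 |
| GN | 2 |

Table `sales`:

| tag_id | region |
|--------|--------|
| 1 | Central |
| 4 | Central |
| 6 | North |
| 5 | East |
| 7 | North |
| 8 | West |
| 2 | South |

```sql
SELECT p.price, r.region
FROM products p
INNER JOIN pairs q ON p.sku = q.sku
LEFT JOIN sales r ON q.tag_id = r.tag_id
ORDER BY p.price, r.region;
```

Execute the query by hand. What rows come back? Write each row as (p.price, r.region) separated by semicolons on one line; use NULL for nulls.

Evaluate left to right. First `products p INNER JOIN pairs q` on sku: 1 row(s).
Then LEFT JOIN `sales r` on tag_id: each of those 1 rows is kept; rows whose q.tag_id has no match in r get NULL for r's columns.

(49, North)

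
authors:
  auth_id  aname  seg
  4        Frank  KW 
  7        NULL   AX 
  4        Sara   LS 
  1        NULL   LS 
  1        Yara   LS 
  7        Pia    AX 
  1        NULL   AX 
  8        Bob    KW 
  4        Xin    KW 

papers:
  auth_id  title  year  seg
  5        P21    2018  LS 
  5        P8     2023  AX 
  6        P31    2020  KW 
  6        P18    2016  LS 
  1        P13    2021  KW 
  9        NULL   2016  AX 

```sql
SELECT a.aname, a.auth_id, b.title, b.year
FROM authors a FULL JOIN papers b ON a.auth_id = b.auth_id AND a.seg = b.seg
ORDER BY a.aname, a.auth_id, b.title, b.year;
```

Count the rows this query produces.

15

FULL OUTER JOIN keeps every row from both sides; unmatched rows get NULL for the other side's columns.
Matching on a.auth_id = b.auth_id AND a.seg = b.seg.
- a[0] auth_id=4, seg=KW → no match; kept with NULLs on the b side.
- a[1] auth_id=7, seg=AX → no match; kept with NULLs on the b side.
- a[2] auth_id=4, seg=LS → no match; kept with NULLs on the b side.
- a[3] auth_id=1, seg=LS → no match; kept with NULLs on the b side.
- a[4] auth_id=1, seg=LS → no match; kept with NULLs on the b side.
- a[5] auth_id=7, seg=AX → no match; kept with NULLs on the b side.
- a[6] auth_id=1, seg=AX → no match; kept with NULLs on the b side.
- a[7] auth_id=8, seg=KW → no match; kept with NULLs on the b side.
- a[8] auth_id=4, seg=KW → no match; kept with NULLs on the b side.
- 6 row(s) from b found no a partner → padded with NULL.
Total: 0 matched + 15 padded = 15 rows.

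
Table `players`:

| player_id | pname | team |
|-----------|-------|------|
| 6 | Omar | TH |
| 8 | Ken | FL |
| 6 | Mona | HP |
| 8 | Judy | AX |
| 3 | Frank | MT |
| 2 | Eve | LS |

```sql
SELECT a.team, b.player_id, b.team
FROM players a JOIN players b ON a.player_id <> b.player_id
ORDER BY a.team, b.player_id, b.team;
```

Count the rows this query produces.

26

INNER JOIN keeps only pairs where the ON condition holds.
Matching on a.player_id <> b.player_id.
- player_id=6: 4 matching b row(s), so 4 row(s) emitted.
- player_id=8: 4 matching b row(s), so 4 row(s) emitted.
- player_id=6: 4 matching b row(s), so 4 row(s) emitted.
- player_id=8: 4 matching b row(s), so 4 row(s) emitted.
- player_id=3: 5 matching b row(s), so 5 row(s) emitted.
- player_id=2: 5 matching b row(s), so 5 row(s) emitted.
Total: 26 rows.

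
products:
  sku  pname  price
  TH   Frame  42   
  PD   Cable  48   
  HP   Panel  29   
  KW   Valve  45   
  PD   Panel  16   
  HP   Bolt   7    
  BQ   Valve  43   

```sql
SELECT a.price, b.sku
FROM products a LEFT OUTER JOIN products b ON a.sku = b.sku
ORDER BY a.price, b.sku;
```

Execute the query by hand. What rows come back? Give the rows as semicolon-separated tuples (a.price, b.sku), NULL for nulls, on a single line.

LEFT JOIN keeps every row from `products a`; unmatched rows get NULL for `products b`'s columns.
Matching on a.sku = b.sku.
- a[0] sku=TH → 1 match(es) in b → 1 row(s).
- a[1] sku=PD → 2 match(es) in b → 2 row(s).
- a[2] sku=HP → 2 match(es) in b → 2 row(s).
- a[3] sku=KW → 1 match(es) in b → 1 row(s).
- a[4] sku=PD → 2 match(es) in b → 2 row(s).
- a[5] sku=HP → 2 match(es) in b → 2 row(s).
- a[6] sku=BQ → 1 match(es) in b → 1 row(s).

(7, HP); (7, HP); (16, PD); (16, PD); (29, HP); (29, HP); (42, TH); (43, BQ); (45, KW); (48, PD); (48, PD)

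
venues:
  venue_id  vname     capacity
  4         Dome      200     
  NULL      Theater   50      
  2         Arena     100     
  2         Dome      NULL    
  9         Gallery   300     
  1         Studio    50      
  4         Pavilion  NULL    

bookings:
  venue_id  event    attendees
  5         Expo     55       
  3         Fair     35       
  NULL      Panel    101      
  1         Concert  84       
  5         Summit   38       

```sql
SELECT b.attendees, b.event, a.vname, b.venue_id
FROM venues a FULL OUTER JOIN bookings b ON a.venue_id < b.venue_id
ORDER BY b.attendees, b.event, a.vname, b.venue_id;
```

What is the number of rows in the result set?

FULL OUTER JOIN keeps every row from both sides; unmatched rows get NULL for the other side's columns.
Matching on a.venue_id < b.venue_id. A NULL in a compared column never satisfies the condition.
Matched pairs: 13; unmatched a rows kept: 2; unmatched b rows kept: 2.
Total: 13 matched + 4 padded = 17 rows.

17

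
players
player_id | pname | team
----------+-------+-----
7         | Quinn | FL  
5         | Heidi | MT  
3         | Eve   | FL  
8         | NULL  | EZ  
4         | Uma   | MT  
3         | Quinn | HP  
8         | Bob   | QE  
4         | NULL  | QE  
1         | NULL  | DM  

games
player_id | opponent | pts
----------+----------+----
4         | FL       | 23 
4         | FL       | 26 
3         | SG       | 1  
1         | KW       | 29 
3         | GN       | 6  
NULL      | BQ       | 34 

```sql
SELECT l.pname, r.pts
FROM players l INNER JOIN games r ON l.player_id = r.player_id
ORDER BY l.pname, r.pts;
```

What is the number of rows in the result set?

INNER JOIN keeps only pairs where the ON condition holds.
Matching on l.player_id = r.player_id. A NULL in a compared column never satisfies the condition.
- l[0] player_id=7 → no match; dropped.
- l[1] player_id=5 → no match; dropped.
- l[2] player_id=3 → 2 match(es) in r → 2 row(s).
- l[3] player_id=8 → no match; dropped.
- l[4] player_id=4 → 2 match(es) in r → 2 row(s).
- l[5] player_id=3 → 2 match(es) in r → 2 row(s).
- l[6] player_id=8 → no match; dropped.
- l[7] player_id=4 → 2 match(es) in r → 2 row(s).
- l[8] player_id=1 → 1 match(es) in r → 1 row(s).
Total: 9 rows.

9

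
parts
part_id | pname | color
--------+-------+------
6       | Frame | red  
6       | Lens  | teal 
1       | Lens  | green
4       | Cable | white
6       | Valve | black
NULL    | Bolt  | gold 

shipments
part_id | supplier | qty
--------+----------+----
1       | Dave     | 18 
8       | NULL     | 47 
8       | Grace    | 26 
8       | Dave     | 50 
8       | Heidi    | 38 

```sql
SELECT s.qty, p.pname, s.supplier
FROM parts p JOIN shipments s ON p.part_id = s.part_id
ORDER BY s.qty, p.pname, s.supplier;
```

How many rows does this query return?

INNER JOIN keeps only pairs where the ON condition holds.
Matching on p.part_id = s.part_id. A NULL in a compared column never satisfies the condition.
- p[0] part_id=6 → no match; dropped.
- p[1] part_id=6 → no match; dropped.
- p[2] part_id=1 → 1 match(es) in s → 1 row(s).
- p[3] part_id=4 → no match; dropped.
- p[4] part_id=6 → no match; dropped.
- p[5] part_id=NULL → no match; dropped.
Total: 1 rows.

1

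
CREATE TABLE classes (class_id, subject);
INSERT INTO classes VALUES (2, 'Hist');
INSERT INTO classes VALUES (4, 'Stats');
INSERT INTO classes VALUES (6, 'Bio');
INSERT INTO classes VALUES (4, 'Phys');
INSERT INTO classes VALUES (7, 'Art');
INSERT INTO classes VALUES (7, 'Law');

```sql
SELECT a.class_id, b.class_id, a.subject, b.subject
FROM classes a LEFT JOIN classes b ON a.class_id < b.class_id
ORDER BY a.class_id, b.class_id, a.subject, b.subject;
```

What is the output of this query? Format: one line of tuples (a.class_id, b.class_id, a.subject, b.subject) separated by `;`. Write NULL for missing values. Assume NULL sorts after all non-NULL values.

(2, 4, Hist, Phys); (2, 4, Hist, Stats); (2, 6, Hist, Bio); (2, 7, Hist, Art); (2, 7, Hist, Law); (4, 6, Phys, Bio); (4, 6, Stats, Bio); (4, 7, Phys, Art); (4, 7, Phys, Law); (4, 7, Stats, Art); (4, 7, Stats, Law); (6, 7, Bio, Art); (6, 7, Bio, Law); (7, NULL, Art, NULL); (7, NULL, Law, NULL)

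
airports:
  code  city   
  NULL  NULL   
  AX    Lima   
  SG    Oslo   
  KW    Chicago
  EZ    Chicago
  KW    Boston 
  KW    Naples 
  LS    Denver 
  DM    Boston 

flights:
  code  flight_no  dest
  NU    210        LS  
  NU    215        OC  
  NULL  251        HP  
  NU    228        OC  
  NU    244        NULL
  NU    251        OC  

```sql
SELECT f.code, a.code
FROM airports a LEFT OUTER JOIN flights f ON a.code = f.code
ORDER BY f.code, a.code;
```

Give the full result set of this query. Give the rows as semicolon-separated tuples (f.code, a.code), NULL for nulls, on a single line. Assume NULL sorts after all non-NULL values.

(NULL, AX); (NULL, DM); (NULL, EZ); (NULL, KW); (NULL, KW); (NULL, KW); (NULL, LS); (NULL, SG); (NULL, NULL)

LEFT JOIN keeps every row from `airports`; unmatched rows get NULL for `flights`'s columns.
Matching on a.code = f.code. A NULL in a compared column never satisfies the condition.
Matched pairs: 0; unmatched a rows kept: 9.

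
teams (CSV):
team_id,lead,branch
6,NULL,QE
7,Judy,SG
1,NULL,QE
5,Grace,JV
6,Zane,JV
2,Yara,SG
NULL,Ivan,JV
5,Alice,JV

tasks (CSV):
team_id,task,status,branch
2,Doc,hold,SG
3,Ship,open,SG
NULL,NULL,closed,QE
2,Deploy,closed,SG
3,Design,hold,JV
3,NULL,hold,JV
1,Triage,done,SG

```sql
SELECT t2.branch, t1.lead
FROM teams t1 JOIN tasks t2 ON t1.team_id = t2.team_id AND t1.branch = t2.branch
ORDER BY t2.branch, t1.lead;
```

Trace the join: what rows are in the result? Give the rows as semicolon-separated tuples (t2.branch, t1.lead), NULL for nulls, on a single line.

(SG, Yara); (SG, Yara)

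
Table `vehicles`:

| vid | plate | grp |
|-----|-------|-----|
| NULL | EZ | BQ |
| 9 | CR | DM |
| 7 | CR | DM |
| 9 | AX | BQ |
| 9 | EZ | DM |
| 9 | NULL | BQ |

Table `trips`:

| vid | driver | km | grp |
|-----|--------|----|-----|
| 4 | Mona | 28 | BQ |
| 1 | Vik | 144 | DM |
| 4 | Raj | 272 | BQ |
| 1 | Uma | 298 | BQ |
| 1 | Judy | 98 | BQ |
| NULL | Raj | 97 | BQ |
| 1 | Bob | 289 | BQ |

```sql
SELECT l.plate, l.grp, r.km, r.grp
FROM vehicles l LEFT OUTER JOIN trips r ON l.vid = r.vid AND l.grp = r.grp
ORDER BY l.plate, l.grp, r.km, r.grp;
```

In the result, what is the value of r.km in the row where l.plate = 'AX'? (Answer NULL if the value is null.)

NULL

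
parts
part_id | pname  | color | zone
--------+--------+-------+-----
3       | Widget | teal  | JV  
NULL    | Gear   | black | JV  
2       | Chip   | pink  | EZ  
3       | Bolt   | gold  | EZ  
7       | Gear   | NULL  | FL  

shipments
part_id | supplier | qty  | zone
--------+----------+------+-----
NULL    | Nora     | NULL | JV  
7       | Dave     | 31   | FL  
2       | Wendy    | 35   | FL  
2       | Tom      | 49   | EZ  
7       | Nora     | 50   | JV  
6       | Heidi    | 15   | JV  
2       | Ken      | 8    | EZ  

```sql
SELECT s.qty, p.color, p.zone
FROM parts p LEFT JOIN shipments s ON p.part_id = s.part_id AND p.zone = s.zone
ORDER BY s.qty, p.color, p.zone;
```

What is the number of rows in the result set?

6

LEFT JOIN keeps every row from `parts`; unmatched rows get NULL for `shipments`'s columns.
Matching on p.part_id = s.part_id AND p.zone = s.zone. A NULL in a compared column never satisfies the condition.
- p[0] part_id=3, zone=JV → no match; kept with NULLs on the s side.
- p[1] part_id=NULL, zone=JV → no match; kept with NULLs on the s side.
- p[2] part_id=2, zone=EZ → 2 match(es) in s → 2 row(s).
- p[3] part_id=3, zone=EZ → no match; kept with NULLs on the s side.
- p[4] part_id=7, zone=FL → 1 match(es) in s → 1 row(s).
Total: 3 matched + 3 padded = 6 rows.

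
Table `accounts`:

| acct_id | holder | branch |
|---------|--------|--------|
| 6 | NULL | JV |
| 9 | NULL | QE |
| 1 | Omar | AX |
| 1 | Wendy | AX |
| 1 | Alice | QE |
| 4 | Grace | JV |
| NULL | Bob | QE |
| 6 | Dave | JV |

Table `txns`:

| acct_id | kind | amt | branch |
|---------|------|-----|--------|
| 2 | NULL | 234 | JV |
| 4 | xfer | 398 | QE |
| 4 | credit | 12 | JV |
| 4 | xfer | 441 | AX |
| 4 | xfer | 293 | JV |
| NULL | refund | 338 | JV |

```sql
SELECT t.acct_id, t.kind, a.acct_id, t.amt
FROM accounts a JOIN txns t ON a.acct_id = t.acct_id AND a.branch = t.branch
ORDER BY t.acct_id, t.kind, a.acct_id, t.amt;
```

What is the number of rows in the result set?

2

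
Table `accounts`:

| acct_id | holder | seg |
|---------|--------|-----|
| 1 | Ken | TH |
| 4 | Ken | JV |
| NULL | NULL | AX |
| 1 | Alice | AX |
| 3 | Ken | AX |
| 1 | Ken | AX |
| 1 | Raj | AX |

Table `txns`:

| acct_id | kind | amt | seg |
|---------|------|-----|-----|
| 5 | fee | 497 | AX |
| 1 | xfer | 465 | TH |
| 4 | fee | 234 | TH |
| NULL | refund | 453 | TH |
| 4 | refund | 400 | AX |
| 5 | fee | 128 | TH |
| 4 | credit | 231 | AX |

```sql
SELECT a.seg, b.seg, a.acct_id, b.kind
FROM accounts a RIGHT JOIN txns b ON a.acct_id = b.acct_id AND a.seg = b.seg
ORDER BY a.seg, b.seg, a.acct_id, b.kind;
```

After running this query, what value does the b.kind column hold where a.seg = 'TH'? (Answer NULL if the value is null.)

RIGHT JOIN keeps every row from `txns`; unmatched rows get NULL for `accounts`'s columns.
Matching on a.acct_id = b.acct_id AND a.seg = b.seg. A NULL in a compared column never satisfies the condition.
- a[0] acct_id=1, seg=TH → 1 match(es) in b → 1 row(s).
- a[1] acct_id=4, seg=JV → no match.
- a[2] acct_id=NULL, seg=AX → no match.
- a[3] acct_id=1, seg=AX → no match.
- a[4] acct_id=3, seg=AX → no match.
- a[5] acct_id=1, seg=AX → no match.
- a[6] acct_id=1, seg=AX → no match.
- 6 row(s) from b found no a partner → padded with NULL.

xfer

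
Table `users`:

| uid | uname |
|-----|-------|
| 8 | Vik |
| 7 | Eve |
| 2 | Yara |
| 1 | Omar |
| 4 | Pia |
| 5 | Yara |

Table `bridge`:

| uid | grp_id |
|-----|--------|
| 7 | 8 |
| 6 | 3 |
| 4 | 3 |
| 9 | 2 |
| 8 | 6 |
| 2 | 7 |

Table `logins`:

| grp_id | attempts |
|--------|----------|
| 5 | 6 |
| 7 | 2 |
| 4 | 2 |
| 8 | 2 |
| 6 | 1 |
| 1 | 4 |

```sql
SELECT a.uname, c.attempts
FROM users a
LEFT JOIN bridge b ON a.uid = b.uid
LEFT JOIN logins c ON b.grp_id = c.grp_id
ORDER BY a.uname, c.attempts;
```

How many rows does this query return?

6

Joins associate left-to-right: users LEFT JOIN bridge on uid gives 6 intermediate row(s).
Then LEFT JOIN `logins c` on grp_id: each of those 6 rows is kept; rows whose b.grp_id has no match in c get NULL for c's columns.
Result: 6 row(s).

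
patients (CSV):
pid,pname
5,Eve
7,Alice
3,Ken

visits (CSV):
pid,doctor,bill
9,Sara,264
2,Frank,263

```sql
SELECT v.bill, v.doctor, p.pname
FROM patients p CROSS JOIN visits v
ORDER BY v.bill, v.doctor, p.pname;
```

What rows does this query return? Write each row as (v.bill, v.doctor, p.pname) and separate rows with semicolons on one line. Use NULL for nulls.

(263, Frank, Alice); (263, Frank, Eve); (263, Frank, Ken); (264, Sara, Alice); (264, Sara, Eve); (264, Sara, Ken)

CROSS JOIN pairs every row of `patients` with every row of `visits`: 3 × 2 = 6 rows.
After projecting and ordering:
v.bill | v.doctor | p.pname
263 | Frank | Alice
263 | Frank | Eve
263 | Frank | Ken
264 | Sara | Alice
264 | Sara | Eve
264 | Sara | Ken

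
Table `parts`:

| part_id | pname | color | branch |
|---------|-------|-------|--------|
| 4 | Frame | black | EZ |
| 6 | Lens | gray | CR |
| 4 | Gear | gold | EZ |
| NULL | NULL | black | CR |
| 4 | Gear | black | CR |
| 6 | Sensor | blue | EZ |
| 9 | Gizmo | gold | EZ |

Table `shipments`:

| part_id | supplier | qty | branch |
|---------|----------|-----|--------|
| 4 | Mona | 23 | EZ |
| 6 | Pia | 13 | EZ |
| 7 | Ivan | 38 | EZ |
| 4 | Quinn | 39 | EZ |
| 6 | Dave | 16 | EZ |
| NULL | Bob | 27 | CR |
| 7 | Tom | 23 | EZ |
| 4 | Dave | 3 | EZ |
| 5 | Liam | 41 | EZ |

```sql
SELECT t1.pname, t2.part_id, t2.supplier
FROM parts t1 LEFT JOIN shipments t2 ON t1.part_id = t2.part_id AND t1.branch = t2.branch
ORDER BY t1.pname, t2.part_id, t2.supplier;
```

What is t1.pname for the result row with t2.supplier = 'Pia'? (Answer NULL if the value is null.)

LEFT JOIN keeps every row from `parts`; unmatched rows get NULL for `shipments`'s columns.
Matching on t1.part_id = t2.part_id AND t1.branch = t2.branch. A NULL in a compared column never satisfies the condition.
- part_id=4, branch=EZ: 3 matching t2 row(s), so 3 row(s) emitted.
- part_id=6, branch=CR: no t2 row matches, row kept with t2 columns NULL.
- part_id=4, branch=EZ: 3 matching t2 row(s), so 3 row(s) emitted.
- part_id=NULL, branch=CR: no t2 row matches, row kept with t2 columns NULL.
- part_id=4, branch=CR: no t2 row matches, row kept with t2 columns NULL.
- part_id=6, branch=EZ: 2 matching t2 row(s), so 2 row(s) emitted.
- part_id=9, branch=EZ: no t2 row matches, row kept with t2 columns NULL.

Sensor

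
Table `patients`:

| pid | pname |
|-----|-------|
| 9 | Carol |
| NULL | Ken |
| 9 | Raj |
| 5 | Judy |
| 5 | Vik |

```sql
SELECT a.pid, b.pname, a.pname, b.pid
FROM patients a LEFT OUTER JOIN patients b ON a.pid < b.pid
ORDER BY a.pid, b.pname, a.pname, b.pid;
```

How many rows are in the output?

7

LEFT JOIN keeps every row from `patients a`; unmatched rows get NULL for `patients b`'s columns.
Matching on a.pid < b.pid. A NULL in a compared column never satisfies the condition.
- a row (pid=9): no match → kept, b columns NULL.
- a row (pid=NULL): no match → kept, b columns NULL.
- a row (pid=9): no match → kept, b columns NULL.
- a row (pid=5): matches 2 b row(s) → 2 output row(s).
- a row (pid=5): matches 2 b row(s) → 2 output row(s).
Total: 4 matched + 3 padded = 7 rows.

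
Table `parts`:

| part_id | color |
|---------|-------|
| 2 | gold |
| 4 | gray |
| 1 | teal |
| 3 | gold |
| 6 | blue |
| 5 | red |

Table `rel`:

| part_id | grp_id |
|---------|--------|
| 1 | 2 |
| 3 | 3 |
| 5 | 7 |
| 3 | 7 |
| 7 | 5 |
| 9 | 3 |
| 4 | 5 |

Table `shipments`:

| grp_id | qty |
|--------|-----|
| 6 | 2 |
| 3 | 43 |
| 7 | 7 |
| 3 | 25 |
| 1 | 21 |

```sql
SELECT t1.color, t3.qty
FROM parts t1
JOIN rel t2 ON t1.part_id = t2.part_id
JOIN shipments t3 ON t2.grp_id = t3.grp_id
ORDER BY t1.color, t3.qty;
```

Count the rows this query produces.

Joins associate left-to-right: parts INNER JOIN rel on part_id gives 5 intermediate row(s).
Then INNER JOIN `shipments t3` on grp_id: keep only rows whose t2.grp_id appears in t3.
Result: 4 row(s).

4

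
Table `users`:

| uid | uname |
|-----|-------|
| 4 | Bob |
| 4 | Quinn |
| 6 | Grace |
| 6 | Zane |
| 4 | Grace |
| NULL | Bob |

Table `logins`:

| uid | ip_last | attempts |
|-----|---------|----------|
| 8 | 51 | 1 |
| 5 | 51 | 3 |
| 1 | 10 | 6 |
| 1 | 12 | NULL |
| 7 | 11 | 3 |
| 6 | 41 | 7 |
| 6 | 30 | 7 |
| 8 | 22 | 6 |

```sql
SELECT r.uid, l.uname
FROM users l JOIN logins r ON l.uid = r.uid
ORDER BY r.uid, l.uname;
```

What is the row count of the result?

INNER JOIN keeps only pairs where the ON condition holds.
Matching on l.uid = r.uid. A NULL in a compared column never satisfies the condition.
- l[0] uid=4 → no match; dropped.
- l[1] uid=4 → no match; dropped.
- l[2] uid=6 → 2 match(es) in r → 2 row(s).
- l[3] uid=6 → 2 match(es) in r → 2 row(s).
- l[4] uid=4 → no match; dropped.
- l[5] uid=NULL → no match; dropped.
Total: 4 rows.

4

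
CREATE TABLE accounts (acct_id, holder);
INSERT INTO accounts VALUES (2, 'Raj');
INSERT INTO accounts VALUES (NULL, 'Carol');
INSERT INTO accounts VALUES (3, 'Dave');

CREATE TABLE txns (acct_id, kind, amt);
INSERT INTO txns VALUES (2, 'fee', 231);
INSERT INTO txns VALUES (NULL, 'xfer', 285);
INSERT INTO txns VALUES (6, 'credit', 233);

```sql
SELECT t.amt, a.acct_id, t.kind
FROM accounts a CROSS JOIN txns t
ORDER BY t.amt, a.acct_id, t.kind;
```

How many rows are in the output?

9

CROSS JOIN pairs every row of `accounts` with every row of `txns`: 3 × 3 = 9 rows.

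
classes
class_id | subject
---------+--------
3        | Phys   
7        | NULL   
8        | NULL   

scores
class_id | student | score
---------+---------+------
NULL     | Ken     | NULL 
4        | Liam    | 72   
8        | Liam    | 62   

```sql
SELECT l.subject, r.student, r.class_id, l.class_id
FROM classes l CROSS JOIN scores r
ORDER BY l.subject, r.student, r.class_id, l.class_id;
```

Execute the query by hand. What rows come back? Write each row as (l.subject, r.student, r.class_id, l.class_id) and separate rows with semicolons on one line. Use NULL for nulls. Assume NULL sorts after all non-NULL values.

(Phys, Ken, NULL, 3); (Phys, Liam, 4, 3); (Phys, Liam, 8, 3); (NULL, Ken, NULL, 7); (NULL, Ken, NULL, 8); (NULL, Liam, 4, 7); (NULL, Liam, 4, 8); (NULL, Liam, 8, 7); (NULL, Liam, 8, 8)

CROSS JOIN pairs every row of `classes` with every row of `scores`: 3 × 3 = 9 rows.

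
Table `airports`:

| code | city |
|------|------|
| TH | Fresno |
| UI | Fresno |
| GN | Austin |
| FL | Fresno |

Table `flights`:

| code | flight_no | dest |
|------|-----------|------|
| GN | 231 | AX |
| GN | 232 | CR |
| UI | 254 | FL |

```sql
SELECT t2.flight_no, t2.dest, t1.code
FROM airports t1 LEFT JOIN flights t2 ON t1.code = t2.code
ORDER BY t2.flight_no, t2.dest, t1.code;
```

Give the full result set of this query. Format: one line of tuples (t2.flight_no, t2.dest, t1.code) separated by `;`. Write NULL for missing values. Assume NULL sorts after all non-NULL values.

LEFT JOIN keeps every row from `airports`; unmatched rows get NULL for `flights`'s columns.
Matching on t1.code = t2.code.
- t1[0] code=TH → no match; kept with NULLs on the t2 side.
- t1[1] code=UI → 1 match(es) in t2 → 1 row(s).
- t1[2] code=GN → 2 match(es) in t2 → 2 row(s).
- t1[3] code=FL → no match; kept with NULLs on the t2 side.
After projecting and ordering:
t2.flight_no | t2.dest | t1.code
231 | AX | GN
232 | CR | GN
254 | FL | UI
NULL | NULL | FL
NULL | NULL | TH

(231, AX, GN); (232, CR, GN); (254, FL, UI); (NULL, NULL, FL); (NULL, NULL, TH)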